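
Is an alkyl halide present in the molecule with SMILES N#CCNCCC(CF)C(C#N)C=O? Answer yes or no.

yes

Reading the structure from left to right:
  N≡C: N≡C–: carbon triple-bonded to nitrogen → nitrile.
  CH2NHCH2: C–N–C with sp³ carbons and no adjacent C=O → amine (secondary).
  CH(CH2F): pendant –CH2X: halogen on sp³ carbon → alkyl halide.
  CH(CN): pendant –C≡N: nitrile.
  CHO: terminal –CHO: carbonyl C bonded to H and C → aldehyde.
The CH(CH2F) segment supplies the alkyl halide: pendant –CH2X: halogen on sp³ carbon → alkyl halide.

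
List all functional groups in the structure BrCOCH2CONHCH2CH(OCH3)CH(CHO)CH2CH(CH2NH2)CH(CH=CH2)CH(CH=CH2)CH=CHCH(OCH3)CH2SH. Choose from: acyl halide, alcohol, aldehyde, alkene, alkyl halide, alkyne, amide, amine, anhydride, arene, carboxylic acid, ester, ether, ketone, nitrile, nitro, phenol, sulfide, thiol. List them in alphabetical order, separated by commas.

Working along the chain:
  BrCO: –C(=O)Br: carbonyl C bonded to C and to a halogen → acyl halide (not alkyl halide).
  CH2CONHCH2: –C(=O)–N– linkage → amide (the N is not an amine).
  CH(OCH3): pendant –OCH3: C–O–C with sp³ C, no adjacent C=O → ether.
  CH(CHO): pendant –CHO: carbonyl C bonded to C and H → aldehyde.
  CH(CH2NH2): pendant –CH2NH2: N on sp³ C, no adjacent C=O → amine.
  CH(CH=CH2): pendant –CH=CH2: C=C double bond → alkene.
  CH(CH=CH2): pendant –CH=CH2: C=C double bond → alkene.
  CH=CH: C=C double bond → alkene.
  CH(OCH3): pendant –OCH3: C–O–C with sp³ C, no adjacent C=O → ether.
  CH2SH: –SH on an sp³ carbon → thiol.

acyl halide, aldehyde, alkene, amide, amine, ether, thiol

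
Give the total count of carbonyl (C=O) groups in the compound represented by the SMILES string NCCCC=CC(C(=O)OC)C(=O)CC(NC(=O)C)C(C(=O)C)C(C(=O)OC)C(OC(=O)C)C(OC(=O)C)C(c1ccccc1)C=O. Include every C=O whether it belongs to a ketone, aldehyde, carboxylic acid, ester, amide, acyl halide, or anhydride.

8

CH(COOCH3): ester, 1 C=O (running total 1).
CO: ketone, 1 C=O (running total 2).
CH(NHCOCH3): amide, 1 C=O (running total 3).
CH(COCH3): ketone, 1 C=O (running total 4).
CH(COOCH3): ester, 1 C=O (running total 5).
CH(OCOCH3): ester, 1 C=O (running total 6).
CH(OCOCH3): ester, 1 C=O (running total 7).
CHO: aldehyde, 1 C=O (running total 8).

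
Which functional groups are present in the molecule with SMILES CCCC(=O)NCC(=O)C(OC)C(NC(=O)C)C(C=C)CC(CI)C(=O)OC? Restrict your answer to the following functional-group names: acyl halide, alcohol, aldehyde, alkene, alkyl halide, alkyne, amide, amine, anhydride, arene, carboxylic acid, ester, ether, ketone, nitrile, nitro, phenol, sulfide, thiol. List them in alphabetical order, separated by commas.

Reading the structure from left to right:
  CH2CONHCH2: –C(=O)–N– linkage → amide (the N is not an amine).
  CO: –C(=O)– with carbon on both sides → ketone.
  CH(OCH3): pendant –OCH3: C–O–C with sp³ C, no adjacent C=O → ether.
  CH(NHCOCH3): pendant –NHC(=O)CH3: N bonded to a carbonyl → amide (not amine).
  CH(CH=CH2): pendant –CH=CH2: C=C double bond → alkene.
  CH(CH2I): pendant –CH2X: halogen on sp³ carbon → alkyl halide.
  COOCH3: –C(=O)OCH3: carbonyl C bonded to C and to –OCH3 → ester (not ketone + ether).

alkene, alkyl halide, amide, ester, ether, ketone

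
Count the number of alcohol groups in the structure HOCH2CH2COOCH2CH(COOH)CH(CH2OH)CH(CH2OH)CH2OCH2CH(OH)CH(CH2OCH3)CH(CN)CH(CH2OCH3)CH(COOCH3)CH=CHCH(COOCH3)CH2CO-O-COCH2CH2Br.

Working along the chain:
  HOCH2: HO– on an sp³ carbon → alcohol.
  CH2COOCH2: –C(=O)–O–C with C on the carbonyl side → ester.
  CH(COOH): pendant –COOH: carbonyl C bonded to C and –OH → carboxylic acid.
  CH(CH2OH): pendant –CH2OH on an sp³ backbone C → alcohol.
  CH(CH2OH): pendant –CH2OH on an sp³ backbone C → alcohol.
  CH2OCH2: C–O–C with sp³ carbons on both sides and no adjacent C=O → ether.
  CH(OH): –OH on an sp³ carbon → alcohol (secondary).
  CH(CH2OCH3): pendant –CH2OCH3: C–O–C linkage → ether.
  CH(CN): pendant –C≡N: nitrile.
  CH(CH2OCH3): pendant –CH2OCH3: C–O–C linkage → ether.
  CH(COOCH3): pendant –COOCH3: carbonyl C bonded to C and –OCH3 → ester.
  CH=CH: C=C double bond → alkene.
  CH(COOCH3): pendant –COOCH3: carbonyl C bonded to C and –OCH3 → ester.
  CH2CO-O-COCH2: two acyl groups sharing one oxygen, –C(=O)–O–C(=O)– → anhydride.
  CH2Br: halogen on an sp³ carbon → alkyl halide.
Alcohol appears at: HOCH2, CH(CH2OH), CH(CH2OH), CH(OH) → 4.

4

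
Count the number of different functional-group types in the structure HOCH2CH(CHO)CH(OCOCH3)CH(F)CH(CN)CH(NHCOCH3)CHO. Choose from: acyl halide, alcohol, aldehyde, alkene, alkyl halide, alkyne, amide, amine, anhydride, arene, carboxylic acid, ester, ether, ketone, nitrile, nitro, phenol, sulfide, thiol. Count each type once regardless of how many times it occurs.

6

Working along the chain:
  HOCH2: HO– on an sp³ carbon → alcohol.
  CH(CHO): pendant –CHO: carbonyl C bonded to C and H → aldehyde.
  CH(OCOCH3): pendant –OC(=O)CH3: an acyloxy group → ester.
  CH(F): halogen on an sp³ carbon → alkyl halide.
  CH(CN): pendant –C≡N: nitrile.
  CH(NHCOCH3): pendant –NHC(=O)CH3: N bonded to a carbonyl → amide (not amine).
  CHO: terminal –CHO: carbonyl C bonded to H and C → aldehyde.
Distinct types present: alcohol, aldehyde, alkyl halide, amide, ester, nitrile.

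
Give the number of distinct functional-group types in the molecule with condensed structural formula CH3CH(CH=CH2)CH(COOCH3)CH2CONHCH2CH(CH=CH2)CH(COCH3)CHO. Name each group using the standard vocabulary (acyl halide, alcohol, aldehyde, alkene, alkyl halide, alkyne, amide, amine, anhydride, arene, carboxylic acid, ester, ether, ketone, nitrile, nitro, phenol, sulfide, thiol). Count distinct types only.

5

pendant –CH=CH2: C=C double bond → alkene.
pendant –COOCH3: carbonyl C bonded to C and –OCH3 → ester.
–C(=O)–N– linkage → amide (the N is not an amine).
pendant –CH=CH2: C=C double bond → alkene.
pendant –COCH3: carbonyl C bonded to two carbons → ketone.
terminal –CHO: carbonyl C bonded to H and C → aldehyde.
Distinct types present: aldehyde, alkene, amide, ester, ketone.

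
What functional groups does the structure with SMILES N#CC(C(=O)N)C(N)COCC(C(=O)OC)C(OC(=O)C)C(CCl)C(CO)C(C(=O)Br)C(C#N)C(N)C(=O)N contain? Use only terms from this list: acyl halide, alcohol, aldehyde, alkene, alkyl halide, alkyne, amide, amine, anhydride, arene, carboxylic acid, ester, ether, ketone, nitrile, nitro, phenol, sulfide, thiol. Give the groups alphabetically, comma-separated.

N≡C–: carbon triple-bonded to nitrogen → nitrile.
pendant –CONH2: carbonyl C bonded to C and N → amide.
–NH2 on an sp³ carbon with no adjacent C=O → amine.
C–O–C with sp³ carbons on both sides and no adjacent C=O → ether.
pendant –COOCH3: carbonyl C bonded to C and –OCH3 → ester.
pendant –OC(=O)CH3: an acyloxy group → ester.
pendant –CH2X: halogen on sp³ carbon → alkyl halide.
pendant –CH2OH on an sp³ backbone C → alcohol.
pendant –C(=O)X: carbonyl C bonded to C and halogen → acyl halide.
pendant –C≡N: nitrile.
–NH2 on an sp³ carbon with no adjacent C=O → amine.
–C(=O)NH2: carbonyl C bonded to C and to N → amide (the N is not a separate amine).

acyl halide, alcohol, alkyl halide, amide, amine, ester, ether, nitrile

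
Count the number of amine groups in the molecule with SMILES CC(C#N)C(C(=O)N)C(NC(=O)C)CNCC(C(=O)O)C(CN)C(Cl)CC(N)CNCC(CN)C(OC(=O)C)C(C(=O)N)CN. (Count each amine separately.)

6

Taking each segment in turn:
  CH(CN): pendant –C≡N: nitrile.
  CH(CONH2): pendant –CONH2: carbonyl C bonded to C and N → amide.
  CH(NHCOCH3): pendant –NHC(=O)CH3: N bonded to a carbonyl → amide (not amine).
  CH2NHCH2: C–N–C with sp³ carbons and no adjacent C=O → amine (secondary).
  CH(COOH): pendant –COOH: carbonyl C bonded to C and –OH → carboxylic acid.
  CH(CH2NH2): pendant –CH2NH2: N on sp³ C, no adjacent C=O → amine.
  CH(Cl): halogen on an sp³ carbon → alkyl halide.
  CH(NH2): –NH2 on an sp³ carbon with no adjacent C=O → amine.
  CH2NHCH2: C–N–C with sp³ carbons and no adjacent C=O → amine (secondary).
  CH(CH2NH2): pendant –CH2NH2: N on sp³ C, no adjacent C=O → amine.
  CH(OCOCH3): pendant –OC(=O)CH3: an acyloxy group → ester.
  CH(CONH2): pendant –CONH2: carbonyl C bonded to C and N → amide.
  CH2NH2: –NH2 on an sp³ carbon with no adjacent C=O → amine.
Amine appears at: CH2NHCH2, CH(CH2NH2), CH(NH2), CH2NHCH2, CH(CH2NH2), CH2NH2 → 6.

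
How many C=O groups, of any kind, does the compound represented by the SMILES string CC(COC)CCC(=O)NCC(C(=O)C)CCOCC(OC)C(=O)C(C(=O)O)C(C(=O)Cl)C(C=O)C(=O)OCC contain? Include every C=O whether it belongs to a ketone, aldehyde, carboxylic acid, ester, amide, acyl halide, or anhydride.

7

CH2CONHCH2: amide, 1 C=O (running total 1).
CH(COCH3): ketone, 1 C=O (running total 2).
CO: ketone, 1 C=O (running total 3).
CH(COOH): carboxylic acid, 1 C=O (running total 4).
CH(COCl): acyl halide, 1 C=O (running total 5).
CH(CHO): aldehyde, 1 C=O (running total 6).
COOCH2CH3: ester, 1 C=O (running total 7).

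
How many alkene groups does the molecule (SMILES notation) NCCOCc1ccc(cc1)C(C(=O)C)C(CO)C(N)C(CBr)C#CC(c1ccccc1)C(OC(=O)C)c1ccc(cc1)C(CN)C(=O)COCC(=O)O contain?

Taking each segment in turn:
  H2NCH2: –NH2 on an sp³ carbon with no adjacent C=O → amine.
  CH2OCH2: C–O–C with sp³ carbons on both sides and no adjacent C=O → ether.
  C6H4: para-disubstituted benzene ring → arene.
  CH(COCH3): pendant –COCH3: carbonyl C bonded to two carbons → ketone.
  CH(CH2OH): pendant –CH2OH on an sp³ backbone C → alcohol.
  CH(NH2): –NH2 on an sp³ carbon with no adjacent C=O → amine.
  CH(CH2Br): pendant –CH2X: halogen on sp³ carbon → alkyl halide.
  C≡C: C≡C triple bond → alkyne.
  CH(C6H5): pendant –C6H5: benzene ring → arene.
  CH(OCOCH3): pendant –OC(=O)CH3: an acyloxy group → ester.
  C6H4: para-disubstituted benzene ring → arene.
  CH(CH2NH2): pendant –CH2NH2: N on sp³ C, no adjacent C=O → amine.
  CO: –C(=O)– with carbon on both sides → ketone.
  CH2OCH2: C–O–C with sp³ carbons on both sides and no adjacent C=O → ether.
  COOH: –COOH: carbonyl C bonded to –OH and C → carboxylic acid (the –OH is not a separate alcohol).
No segment is a alkene: C6H4 is arene, not alkene; C≡C is alkyne, not alkene; CH(C6H5) is arene, not alkene. → 0.

0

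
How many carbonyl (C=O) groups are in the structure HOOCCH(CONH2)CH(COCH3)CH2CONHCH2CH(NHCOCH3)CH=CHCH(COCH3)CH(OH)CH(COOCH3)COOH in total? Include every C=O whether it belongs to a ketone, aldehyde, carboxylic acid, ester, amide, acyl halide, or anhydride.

HOOC: carboxylic acid, 1 C=O (running total 1).
CH(CONH2): amide, 1 C=O (running total 2).
CH(COCH3): ketone, 1 C=O (running total 3).
CH2CONHCH2: amide, 1 C=O (running total 4).
CH(NHCOCH3): amide, 1 C=O (running total 5).
CH(COCH3): ketone, 1 C=O (running total 6).
CH(COOCH3): ester, 1 C=O (running total 7).
COOH: carboxylic acid, 1 C=O (running total 8).

8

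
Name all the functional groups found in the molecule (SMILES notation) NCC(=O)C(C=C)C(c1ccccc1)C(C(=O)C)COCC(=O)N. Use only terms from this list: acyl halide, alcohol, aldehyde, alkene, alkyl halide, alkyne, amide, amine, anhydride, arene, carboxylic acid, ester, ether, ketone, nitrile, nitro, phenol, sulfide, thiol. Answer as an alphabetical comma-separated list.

alkene, amide, amine, arene, ether, ketone

–NH2 on an sp³ carbon with no adjacent C=O → amine.
–C(=O)– with carbon on both sides → ketone.
pendant –CH=CH2: C=C double bond → alkene.
pendant –C6H5: benzene ring → arene.
pendant –COCH3: carbonyl C bonded to two carbons → ketone.
C–O–C with sp³ carbons on both sides and no adjacent C=O → ether.
–C(=O)NH2: carbonyl C bonded to C and to N → amide (the N is not a separate amine).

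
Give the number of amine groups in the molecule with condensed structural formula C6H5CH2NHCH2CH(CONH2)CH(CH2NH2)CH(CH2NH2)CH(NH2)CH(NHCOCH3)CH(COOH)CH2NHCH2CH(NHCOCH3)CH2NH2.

6

Working along the chain:
  C6H5: C6H5– phenyl ring → arene.
  CH2NHCH2: C–N–C with sp³ carbons and no adjacent C=O → amine (secondary).
  CH(CONH2): pendant –CONH2: carbonyl C bonded to C and N → amide.
  CH(CH2NH2): pendant –CH2NH2: N on sp³ C, no adjacent C=O → amine.
  CH(CH2NH2): pendant –CH2NH2: N on sp³ C, no adjacent C=O → amine.
  CH(NH2): –NH2 on an sp³ carbon with no adjacent C=O → amine.
  CH(NHCOCH3): pendant –NHC(=O)CH3: N bonded to a carbonyl → amide (not amine).
  CH(COOH): pendant –COOH: carbonyl C bonded to C and –OH → carboxylic acid.
  CH2NHCH2: C–N–C with sp³ carbons and no adjacent C=O → amine (secondary).
  CH(NHCOCH3): pendant –NHC(=O)CH3: N bonded to a carbonyl → amide (not amine).
  CH2NH2: –NH2 on an sp³ carbon with no adjacent C=O → amine.
Amine appears at: CH2NHCH2, CH(CH2NH2), CH(CH2NH2), CH(NH2), CH2NHCH2, CH2NH2 → 6.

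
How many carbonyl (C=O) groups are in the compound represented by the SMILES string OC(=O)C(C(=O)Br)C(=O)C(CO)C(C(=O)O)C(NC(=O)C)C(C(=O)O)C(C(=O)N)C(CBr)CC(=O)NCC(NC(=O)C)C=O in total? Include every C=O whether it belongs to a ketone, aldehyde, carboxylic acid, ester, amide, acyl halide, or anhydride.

HOOC: carboxylic acid, 1 C=O (running total 1).
CH(COBr): acyl halide, 1 C=O (running total 2).
CO: ketone, 1 C=O (running total 3).
CH(COOH): carboxylic acid, 1 C=O (running total 4).
CH(NHCOCH3): amide, 1 C=O (running total 5).
CH(COOH): carboxylic acid, 1 C=O (running total 6).
CH(CONH2): amide, 1 C=O (running total 7).
CH2CONHCH2: amide, 1 C=O (running total 8).
CH(NHCOCH3): amide, 1 C=O (running total 9).
CHO: aldehyde, 1 C=O (running total 10).

10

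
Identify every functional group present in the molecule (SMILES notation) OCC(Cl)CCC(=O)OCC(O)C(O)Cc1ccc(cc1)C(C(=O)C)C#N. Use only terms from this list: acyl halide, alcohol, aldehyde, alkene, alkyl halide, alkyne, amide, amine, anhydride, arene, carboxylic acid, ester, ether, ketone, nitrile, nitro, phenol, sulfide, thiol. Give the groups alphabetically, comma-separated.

alcohol, alkyl halide, arene, ester, ketone, nitrile

Taking each segment in turn:
  HOCH2: HO– on an sp³ carbon → alcohol.
  CH(Cl): halogen on an sp³ carbon → alkyl halide.
  CH2COOCH2: –C(=O)–O–C with C on the carbonyl side → ester.
  CH(OH): –OH on an sp³ carbon → alcohol (secondary).
  CH(OH): –OH on an sp³ carbon → alcohol (secondary).
  C6H4: para-disubstituted benzene ring → arene.
  CH(COCH3): pendant –COCH3: carbonyl C bonded to two carbons → ketone.
  CN: –C≡N: carbon triple-bonded to nitrogen → nitrile.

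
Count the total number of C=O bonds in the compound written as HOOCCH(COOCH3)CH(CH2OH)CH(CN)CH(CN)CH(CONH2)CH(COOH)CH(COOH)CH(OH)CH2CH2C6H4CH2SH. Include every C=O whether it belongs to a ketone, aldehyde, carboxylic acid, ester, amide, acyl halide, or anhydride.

5

HOOC: carboxylic acid, 1 C=O (running total 1).
CH(COOCH3): ester, 1 C=O (running total 2).
CH(CONH2): amide, 1 C=O (running total 3).
CH(COOH): carboxylic acid, 1 C=O (running total 4).
CH(COOH): carboxylic acid, 1 C=O (running total 5).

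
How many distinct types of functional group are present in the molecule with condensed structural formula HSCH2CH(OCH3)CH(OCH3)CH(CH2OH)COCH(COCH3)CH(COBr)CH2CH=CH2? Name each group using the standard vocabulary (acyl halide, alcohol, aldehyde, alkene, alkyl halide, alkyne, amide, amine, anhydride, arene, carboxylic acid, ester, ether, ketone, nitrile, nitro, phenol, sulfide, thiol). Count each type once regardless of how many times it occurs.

Working along the chain:
  HSCH2: –SH on an sp³ carbon → thiol.
  CH(OCH3): pendant –OCH3: C–O–C with sp³ C, no adjacent C=O → ether.
  CH(OCH3): pendant –OCH3: C–O–C with sp³ C, no adjacent C=O → ether.
  CH(CH2OH): pendant –CH2OH on an sp³ backbone C → alcohol.
  CO: –C(=O)– with carbon on both sides → ketone.
  CH(COCH3): pendant –COCH3: carbonyl C bonded to two carbons → ketone.
  CH(COBr): pendant –C(=O)X: carbonyl C bonded to C and halogen → acyl halide.
  CH=CH2: C=C double bond → alkene.
Distinct types present: acyl halide, alcohol, alkene, ether, ketone, thiol.

6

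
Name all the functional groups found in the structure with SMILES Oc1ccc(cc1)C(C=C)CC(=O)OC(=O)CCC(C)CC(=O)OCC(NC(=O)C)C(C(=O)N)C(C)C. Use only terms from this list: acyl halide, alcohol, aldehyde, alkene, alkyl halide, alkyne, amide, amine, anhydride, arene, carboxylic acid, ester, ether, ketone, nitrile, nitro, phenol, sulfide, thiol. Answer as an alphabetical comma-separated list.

alkene, amide, anhydride, arene, ester, phenol

Working along the chain:
  HOC6H4: –OH attached directly to an aromatic ring → phenol (not alcohol); the ring itself is an arene.
  CH(CH=CH2): pendant –CH=CH2: C=C double bond → alkene.
  CH2CO-O-COCH2: two acyl groups sharing one oxygen, –C(=O)–O–C(=O)– → anhydride.
  CH2COOCH2: –C(=O)–O–C with C on the carbonyl side → ester.
  CH(NHCOCH3): pendant –NHC(=O)CH3: N bonded to a carbonyl → amide (not amine).
  CH(CONH2): pendant –CONH2: carbonyl C bonded to C and N → amide.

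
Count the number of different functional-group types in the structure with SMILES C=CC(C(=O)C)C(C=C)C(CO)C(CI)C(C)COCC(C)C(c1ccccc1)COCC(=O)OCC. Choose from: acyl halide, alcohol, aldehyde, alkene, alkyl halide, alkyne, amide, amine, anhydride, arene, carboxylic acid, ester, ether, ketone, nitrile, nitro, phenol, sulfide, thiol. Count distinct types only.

C=C double bond → alkene.
pendant –COCH3: carbonyl C bonded to two carbons → ketone.
pendant –CH=CH2: C=C double bond → alkene.
pendant –CH2OH on an sp³ backbone C → alcohol.
pendant –CH2X: halogen on sp³ carbon → alkyl halide.
C–O–C with sp³ carbons on both sides and no adjacent C=O → ether.
pendant –C6H5: benzene ring → arene.
C–O–C with sp³ carbons on both sides and no adjacent C=O → ether.
–C(=O)OCH2CH3: carbonyl C bonded to C and to –OEt → ester.
Distinct types present: alcohol, alkene, alkyl halide, arene, ester, ether, ketone.

7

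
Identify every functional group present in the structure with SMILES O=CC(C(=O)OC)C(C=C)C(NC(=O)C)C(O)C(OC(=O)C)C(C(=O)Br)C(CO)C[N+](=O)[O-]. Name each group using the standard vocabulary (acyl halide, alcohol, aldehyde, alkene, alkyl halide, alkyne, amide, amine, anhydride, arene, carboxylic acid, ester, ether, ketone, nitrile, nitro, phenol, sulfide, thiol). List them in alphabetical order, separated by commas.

Reading the structure from left to right:
  OHC: terminal –CHO: carbonyl C bonded to H and C → aldehyde.
  CH(COOCH3): pendant –COOCH3: carbonyl C bonded to C and –OCH3 → ester.
  CH(CH=CH2): pendant –CH=CH2: C=C double bond → alkene.
  CH(NHCOCH3): pendant –NHC(=O)CH3: N bonded to a carbonyl → amide (not amine).
  CH(OH): –OH on an sp³ carbon → alcohol (secondary).
  CH(OCOCH3): pendant –OC(=O)CH3: an acyloxy group → ester.
  CH(COBr): pendant –C(=O)X: carbonyl C bonded to C and halogen → acyl halide.
  CH(CH2OH): pendant –CH2OH on an sp³ backbone C → alcohol.
  CH2NO2: –NO2 on carbon → nitro group.

acyl halide, alcohol, aldehyde, alkene, amide, ester, nitro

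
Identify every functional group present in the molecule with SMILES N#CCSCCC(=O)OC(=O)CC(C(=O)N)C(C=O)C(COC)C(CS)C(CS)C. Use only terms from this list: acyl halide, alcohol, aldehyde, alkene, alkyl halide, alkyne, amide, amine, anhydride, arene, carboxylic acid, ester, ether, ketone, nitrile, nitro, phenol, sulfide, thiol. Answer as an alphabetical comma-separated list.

Taking each segment in turn:
  N≡C: N≡C–: carbon triple-bonded to nitrogen → nitrile.
  CH2SCH2: C–S–C linkage → sulfide (thioether).
  CH2CO-O-COCH2: two acyl groups sharing one oxygen, –C(=O)–O–C(=O)– → anhydride.
  CH(CONH2): pendant –CONH2: carbonyl C bonded to C and N → amide.
  CH(CHO): pendant –CHO: carbonyl C bonded to C and H → aldehyde.
  CH(CH2OCH3): pendant –CH2OCH3: C–O–C linkage → ether.
  CH(CH2SH): pendant –CH2SH → thiol.
  CH(CH2SH): pendant –CH2SH → thiol.

aldehyde, amide, anhydride, ether, nitrile, sulfide, thiol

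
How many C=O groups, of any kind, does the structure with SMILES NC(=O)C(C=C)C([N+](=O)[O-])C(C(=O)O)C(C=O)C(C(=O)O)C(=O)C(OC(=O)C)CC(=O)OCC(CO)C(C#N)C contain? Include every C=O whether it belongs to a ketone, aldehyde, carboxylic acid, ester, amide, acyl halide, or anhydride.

7

H2NCO: amide, 1 C=O (running total 1).
CH(COOH): carboxylic acid, 1 C=O (running total 2).
CH(CHO): aldehyde, 1 C=O (running total 3).
CH(COOH): carboxylic acid, 1 C=O (running total 4).
CO: ketone, 1 C=O (running total 5).
CH(OCOCH3): ester, 1 C=O (running total 6).
CH2COOCH2: ester, 1 C=O (running total 7).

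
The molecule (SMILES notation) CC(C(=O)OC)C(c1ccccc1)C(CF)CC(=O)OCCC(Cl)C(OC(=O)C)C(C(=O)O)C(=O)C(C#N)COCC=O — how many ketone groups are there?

1

pendant –COOCH3: carbonyl C bonded to C and –OCH3 → ester.
pendant –C6H5: benzene ring → arene.
pendant –CH2X: halogen on sp³ carbon → alkyl halide.
–C(=O)–O–C with C on the carbonyl side → ester.
halogen on an sp³ carbon → alkyl halide.
pendant –OC(=O)CH3: an acyloxy group → ester.
pendant –COOH: carbonyl C bonded to C and –OH → carboxylic acid.
–C(=O)– with carbon on both sides → ketone.
pendant –C≡N: nitrile.
C–O–C with sp³ carbons on both sides and no adjacent C=O → ether.
terminal –CHO: carbonyl C bonded to H and C → aldehyde.
Ketone appears at: CO → 1.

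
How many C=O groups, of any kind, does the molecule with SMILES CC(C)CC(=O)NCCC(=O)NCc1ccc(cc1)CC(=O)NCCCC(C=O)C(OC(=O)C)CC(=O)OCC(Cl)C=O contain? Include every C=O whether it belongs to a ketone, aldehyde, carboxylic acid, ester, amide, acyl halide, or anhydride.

CH2CONHCH2: amide, 1 C=O (running total 1).
CH2CONHCH2: amide, 1 C=O (running total 2).
CH2CONHCH2: amide, 1 C=O (running total 3).
CH(CHO): aldehyde, 1 C=O (running total 4).
CH(OCOCH3): ester, 1 C=O (running total 5).
CH2COOCH2: ester, 1 C=O (running total 6).
CHO: aldehyde, 1 C=O (running total 7).

7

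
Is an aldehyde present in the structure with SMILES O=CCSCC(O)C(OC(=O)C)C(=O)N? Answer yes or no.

yes

Taking each segment in turn:
  OHC: terminal –CHO: carbonyl C bonded to H and C → aldehyde.
  CH2SCH2: C–S–C linkage → sulfide (thioether).
  CH(OH): –OH on an sp³ carbon → alcohol (secondary).
  CH(OCOCH3): pendant –OC(=O)CH3: an acyloxy group → ester.
  CONH2: –C(=O)NH2: carbonyl C bonded to C and to N → amide (the N is not a separate amine).
The OHC segment supplies the aldehyde: terminal –CHO: carbonyl C bonded to H and C → aldehyde.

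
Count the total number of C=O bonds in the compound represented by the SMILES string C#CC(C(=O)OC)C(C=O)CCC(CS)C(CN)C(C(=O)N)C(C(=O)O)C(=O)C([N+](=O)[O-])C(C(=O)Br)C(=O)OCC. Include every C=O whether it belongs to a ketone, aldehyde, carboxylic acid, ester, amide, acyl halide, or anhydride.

7

CH(COOCH3): ester, 1 C=O (running total 1).
CH(CHO): aldehyde, 1 C=O (running total 2).
CH(CONH2): amide, 1 C=O (running total 3).
CH(COOH): carboxylic acid, 1 C=O (running total 4).
CO: ketone, 1 C=O (running total 5).
CH(COBr): acyl halide, 1 C=O (running total 6).
COOCH2CH3: ester, 1 C=O (running total 7).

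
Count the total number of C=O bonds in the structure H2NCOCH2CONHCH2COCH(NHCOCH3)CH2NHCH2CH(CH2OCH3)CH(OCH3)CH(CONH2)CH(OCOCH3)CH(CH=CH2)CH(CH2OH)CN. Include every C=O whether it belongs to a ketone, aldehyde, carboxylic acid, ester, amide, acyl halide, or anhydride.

H2NCO: amide, 1 C=O (running total 1).
CH2CONHCH2: amide, 1 C=O (running total 2).
CO: ketone, 1 C=O (running total 3).
CH(NHCOCH3): amide, 1 C=O (running total 4).
CH(CONH2): amide, 1 C=O (running total 5).
CH(OCOCH3): ester, 1 C=O (running total 6).

6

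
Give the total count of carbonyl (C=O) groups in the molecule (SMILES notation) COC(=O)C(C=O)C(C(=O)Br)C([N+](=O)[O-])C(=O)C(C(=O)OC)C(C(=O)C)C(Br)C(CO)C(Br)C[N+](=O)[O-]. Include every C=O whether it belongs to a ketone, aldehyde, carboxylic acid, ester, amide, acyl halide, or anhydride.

CH3OOC: ester, 1 C=O (running total 1).
CH(CHO): aldehyde, 1 C=O (running total 2).
CH(COBr): acyl halide, 1 C=O (running total 3).
CO: ketone, 1 C=O (running total 4).
CH(COOCH3): ester, 1 C=O (running total 5).
CH(COCH3): ketone, 1 C=O (running total 6).

6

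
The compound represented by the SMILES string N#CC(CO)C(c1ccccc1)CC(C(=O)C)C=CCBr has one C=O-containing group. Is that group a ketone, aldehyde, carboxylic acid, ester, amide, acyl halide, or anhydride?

ketone

The carbonyl is in the CH(COCH3) segment: pendant –COCH3: carbonyl C bonded to two carbons → ketone.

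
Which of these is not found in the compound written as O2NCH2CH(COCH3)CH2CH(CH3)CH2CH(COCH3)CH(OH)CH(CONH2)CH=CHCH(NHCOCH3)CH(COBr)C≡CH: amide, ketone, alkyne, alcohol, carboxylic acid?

alkyne: present (C≡CH — C≡C triple bond → alkyne).
alcohol: present (CH(OH) — –OH on an sp³ carbon → alcohol (secondary)).
ketone: present (CH(COCH3) — pendant –COCH3: carbonyl C bonded to two carbons → ketone).
amide: present (CH(CONH2) — pendant –CONH2: carbonyl C bonded to C and N → amide).
carboxylic acid: absent. In each of CH(CONH2) and CH(NHCOCH3), the carbonyl is bonded to nitrogen, not to –OH; that is an amide.

carboxylic acid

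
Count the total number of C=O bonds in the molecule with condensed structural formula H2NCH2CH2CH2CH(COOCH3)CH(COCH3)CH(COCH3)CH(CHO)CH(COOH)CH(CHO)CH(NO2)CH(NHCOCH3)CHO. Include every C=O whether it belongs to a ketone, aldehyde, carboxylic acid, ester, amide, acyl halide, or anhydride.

8

CH(COOCH3): ester, 1 C=O (running total 1).
CH(COCH3): ketone, 1 C=O (running total 2).
CH(COCH3): ketone, 1 C=O (running total 3).
CH(CHO): aldehyde, 1 C=O (running total 4).
CH(COOH): carboxylic acid, 1 C=O (running total 5).
CH(CHO): aldehyde, 1 C=O (running total 6).
CH(NHCOCH3): amide, 1 C=O (running total 7).
CHO: aldehyde, 1 C=O (running total 8).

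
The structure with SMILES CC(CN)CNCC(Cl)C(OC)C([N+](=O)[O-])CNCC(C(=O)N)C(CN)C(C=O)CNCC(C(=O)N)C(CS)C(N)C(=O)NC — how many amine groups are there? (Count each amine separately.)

6

pendant –CH2NH2: N on sp³ C, no adjacent C=O → amine.
C–N–C with sp³ carbons and no adjacent C=O → amine (secondary).
halogen on an sp³ carbon → alkyl halide.
pendant –OCH3: C–O–C with sp³ C, no adjacent C=O → ether.
–NO2 on an sp³ carbon → nitro (the N=O is not a carbonyl).
C–N–C with sp³ carbons and no adjacent C=O → amine (secondary).
pendant –CONH2: carbonyl C bonded to C and N → amide.
pendant –CH2NH2: N on sp³ C, no adjacent C=O → amine.
pendant –CHO: carbonyl C bonded to C and H → aldehyde.
C–N–C with sp³ carbons and no adjacent C=O → amine (secondary).
pendant –CONH2: carbonyl C bonded to C and N → amide.
pendant –CH2SH → thiol.
–NH2 on an sp³ carbon with no adjacent C=O → amine.
–C(=O)NHCH3: carbonyl C bonded to C and to N → amide (the N is not an amine).
Amine appears at: CH(CH2NH2), CH2NHCH2, CH2NHCH2, CH(CH2NH2), CH2NHCH2, CH(NH2) → 6.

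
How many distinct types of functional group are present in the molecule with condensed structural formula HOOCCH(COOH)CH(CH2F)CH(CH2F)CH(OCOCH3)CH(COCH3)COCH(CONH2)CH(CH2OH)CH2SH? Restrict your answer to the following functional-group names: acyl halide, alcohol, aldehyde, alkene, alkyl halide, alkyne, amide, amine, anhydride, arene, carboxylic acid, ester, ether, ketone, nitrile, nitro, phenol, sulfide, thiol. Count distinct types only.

7

Taking each segment in turn:
  HOOC: –COOH: carbonyl C bonded to –OH and C → carboxylic acid (the –OH is not a separate alcohol).
  CH(COOH): pendant –COOH: carbonyl C bonded to C and –OH → carboxylic acid.
  CH(CH2F): pendant –CH2X: halogen on sp³ carbon → alkyl halide.
  CH(CH2F): pendant –CH2X: halogen on sp³ carbon → alkyl halide.
  CH(OCOCH3): pendant –OC(=O)CH3: an acyloxy group → ester.
  CH(COCH3): pendant –COCH3: carbonyl C bonded to two carbons → ketone.
  CO: –C(=O)– with carbon on both sides → ketone.
  CH(CONH2): pendant –CONH2: carbonyl C bonded to C and N → amide.
  CH(CH2OH): pendant –CH2OH on an sp³ backbone C → alcohol.
  CH2SH: –SH on an sp³ carbon → thiol.
Distinct types present: alcohol, alkyl halide, amide, carboxylic acid, ester, ketone, thiol.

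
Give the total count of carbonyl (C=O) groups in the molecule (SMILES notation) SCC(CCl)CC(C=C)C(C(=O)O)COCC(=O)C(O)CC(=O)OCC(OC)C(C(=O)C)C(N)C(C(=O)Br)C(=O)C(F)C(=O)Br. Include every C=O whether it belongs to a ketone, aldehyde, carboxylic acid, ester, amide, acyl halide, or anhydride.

7

CH(COOH): carboxylic acid, 1 C=O (running total 1).
CO: ketone, 1 C=O (running total 2).
CH2COOCH2: ester, 1 C=O (running total 3).
CH(COCH3): ketone, 1 C=O (running total 4).
CH(COBr): acyl halide, 1 C=O (running total 5).
CO: ketone, 1 C=O (running total 6).
COBr: acyl halide, 1 C=O (running total 7).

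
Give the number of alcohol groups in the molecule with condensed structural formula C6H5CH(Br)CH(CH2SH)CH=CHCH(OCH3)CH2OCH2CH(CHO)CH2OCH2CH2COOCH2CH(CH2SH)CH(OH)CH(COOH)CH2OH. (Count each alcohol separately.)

2

C6H5– phenyl ring → arene.
halogen on an sp³ carbon → alkyl halide.
pendant –CH2SH → thiol.
C=C double bond → alkene.
pendant –OCH3: C–O–C with sp³ C, no adjacent C=O → ether.
C–O–C with sp³ carbons on both sides and no adjacent C=O → ether.
pendant –CHO: carbonyl C bonded to C and H → aldehyde.
C–O–C with sp³ carbons on both sides and no adjacent C=O → ether.
–C(=O)–O–C with C on the carbonyl side → ester.
pendant –CH2SH → thiol.
–OH on an sp³ carbon → alcohol (secondary).
pendant –COOH: carbonyl C bonded to C and –OH → carboxylic acid.
–OH on an sp³ carbon → alcohol.
Alcohol appears at: CH(OH), CH2OH → 2.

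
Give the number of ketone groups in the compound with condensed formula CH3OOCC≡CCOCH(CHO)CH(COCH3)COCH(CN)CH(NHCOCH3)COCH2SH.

4

Taking each segment in turn:
  CH3OOC: CH3O–C(=O)–: carbonyl C bonded to C and to –OCH3 → ester (not ketone + ether).
  C≡C: C≡C triple bond → alkyne.
  CO: –C(=O)– with carbon on both sides → ketone.
  CH(CHO): pendant –CHO: carbonyl C bonded to C and H → aldehyde.
  CH(COCH3): pendant –COCH3: carbonyl C bonded to two carbons → ketone.
  CO: –C(=O)– with carbon on both sides → ketone.
  CH(CN): pendant –C≡N: nitrile.
  CH(NHCOCH3): pendant –NHC(=O)CH3: N bonded to a carbonyl → amide (not amine).
  CO: –C(=O)– with carbon on both sides → ketone.
  CH2SH: –SH on an sp³ carbon → thiol.
Ketone appears at: CO, CH(COCH3), CO, CO → 4.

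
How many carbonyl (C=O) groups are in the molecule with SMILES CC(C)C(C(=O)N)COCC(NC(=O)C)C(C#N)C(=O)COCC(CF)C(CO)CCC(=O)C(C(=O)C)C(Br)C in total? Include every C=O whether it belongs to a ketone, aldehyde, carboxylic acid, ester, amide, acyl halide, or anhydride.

5

CH(CONH2): amide, 1 C=O (running total 1).
CH(NHCOCH3): amide, 1 C=O (running total 2).
CO: ketone, 1 C=O (running total 3).
CO: ketone, 1 C=O (running total 4).
CH(COCH3): ketone, 1 C=O (running total 5).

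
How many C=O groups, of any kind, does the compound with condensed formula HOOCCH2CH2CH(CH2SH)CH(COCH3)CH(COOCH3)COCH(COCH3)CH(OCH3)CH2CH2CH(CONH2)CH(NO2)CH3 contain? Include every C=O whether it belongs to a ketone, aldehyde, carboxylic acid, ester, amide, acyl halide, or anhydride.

HOOC: carboxylic acid, 1 C=O (running total 1).
CH(COCH3): ketone, 1 C=O (running total 2).
CH(COOCH3): ester, 1 C=O (running total 3).
CO: ketone, 1 C=O (running total 4).
CH(COCH3): ketone, 1 C=O (running total 5).
CH(CONH2): amide, 1 C=O (running total 6).

6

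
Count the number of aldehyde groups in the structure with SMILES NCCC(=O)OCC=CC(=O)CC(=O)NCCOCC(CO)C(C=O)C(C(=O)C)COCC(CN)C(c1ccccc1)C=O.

–NH2 on an sp³ carbon with no adjacent C=O → amine.
–C(=O)–O–C with C on the carbonyl side → ester.
C=C double bond → alkene.
–C(=O)– with carbon on both sides → ketone.
–C(=O)–N– linkage → amide (the N is not an amine).
C–O–C with sp³ carbons on both sides and no adjacent C=O → ether.
pendant –CH2OH on an sp³ backbone C → alcohol.
pendant –CHO: carbonyl C bonded to C and H → aldehyde.
pendant –COCH3: carbonyl C bonded to two carbons → ketone.
C–O–C with sp³ carbons on both sides and no adjacent C=O → ether.
pendant –CH2NH2: N on sp³ C, no adjacent C=O → amine.
pendant –C6H5: benzene ring → arene.
terminal –CHO: carbonyl C bonded to H and C → aldehyde.
Aldehyde appears at: CH(CHO), CHO → 2.

2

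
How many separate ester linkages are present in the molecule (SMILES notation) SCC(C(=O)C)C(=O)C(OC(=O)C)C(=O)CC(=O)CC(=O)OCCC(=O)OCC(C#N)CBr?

3

Working along the chain:
  HSCH2: –SH on an sp³ carbon → thiol.
  CH(COCH3): pendant –COCH3: carbonyl C bonded to two carbons → ketone.
  CO: –C(=O)– with carbon on both sides → ketone.
  CH(OCOCH3): pendant –OC(=O)CH3: an acyloxy group → ester.
  CO: –C(=O)– with carbon on both sides → ketone.
  CO: –C(=O)– with carbon on both sides → ketone.
  CH2COOCH2: –C(=O)–O–C with C on the carbonyl side → ester.
  CH2COOCH2: –C(=O)–O–C with C on the carbonyl side → ester.
  CH(CN): pendant –C≡N: nitrile.
  CH2Br: halogen on an sp³ carbon → alkyl halide.
Ester appears at: CH(OCOCH3), CH2COOCH2, CH2COOCH2 → 3.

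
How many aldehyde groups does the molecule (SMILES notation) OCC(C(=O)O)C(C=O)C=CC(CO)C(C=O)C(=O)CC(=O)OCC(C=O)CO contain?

Taking each segment in turn:
  HOCH2: HO– on an sp³ carbon → alcohol.
  CH(COOH): pendant –COOH: carbonyl C bonded to C and –OH → carboxylic acid.
  CH(CHO): pendant –CHO: carbonyl C bonded to C and H → aldehyde.
  CH=CH: C=C double bond → alkene.
  CH(CH2OH): pendant –CH2OH on an sp³ backbone C → alcohol.
  CH(CHO): pendant –CHO: carbonyl C bonded to C and H → aldehyde.
  CO: –C(=O)– with carbon on both sides → ketone.
  CH2COOCH2: –C(=O)–O–C with C on the carbonyl side → ester.
  CH(CHO): pendant –CHO: carbonyl C bonded to C and H → aldehyde.
  CH2OH: –OH on an sp³ carbon → alcohol.
Aldehyde appears at: CH(CHO), CH(CHO), CH(CHO) → 3.

3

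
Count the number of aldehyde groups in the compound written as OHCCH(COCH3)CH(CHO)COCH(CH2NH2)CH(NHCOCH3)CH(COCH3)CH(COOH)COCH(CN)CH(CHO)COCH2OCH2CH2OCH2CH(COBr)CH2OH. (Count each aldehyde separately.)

3

terminal –CHO: carbonyl C bonded to H and C → aldehyde.
pendant –COCH3: carbonyl C bonded to two carbons → ketone.
pendant –CHO: carbonyl C bonded to C and H → aldehyde.
–C(=O)– with carbon on both sides → ketone.
pendant –CH2NH2: N on sp³ C, no adjacent C=O → amine.
pendant –NHC(=O)CH3: N bonded to a carbonyl → amide (not amine).
pendant –COCH3: carbonyl C bonded to two carbons → ketone.
pendant –COOH: carbonyl C bonded to C and –OH → carboxylic acid.
–C(=O)– with carbon on both sides → ketone.
pendant –C≡N: nitrile.
pendant –CHO: carbonyl C bonded to C and H → aldehyde.
–C(=O)– with carbon on both sides → ketone.
C–O–C with sp³ carbons on both sides and no adjacent C=O → ether.
C–O–C with sp³ carbons on both sides and no adjacent C=O → ether.
pendant –C(=O)X: carbonyl C bonded to C and halogen → acyl halide.
–OH on an sp³ carbon → alcohol.
Aldehyde appears at: OHC, CH(CHO), CH(CHO) → 3.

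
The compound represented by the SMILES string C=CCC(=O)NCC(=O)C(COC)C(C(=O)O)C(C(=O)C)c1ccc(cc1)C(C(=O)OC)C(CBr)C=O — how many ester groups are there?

C=C double bond → alkene.
–C(=O)–N– linkage → amide (the N is not an amine).
–C(=O)– with carbon on both sides → ketone.
pendant –CH2OCH3: C–O–C linkage → ether.
pendant –COOH: carbonyl C bonded to C and –OH → carboxylic acid.
pendant –COCH3: carbonyl C bonded to two carbons → ketone.
para-disubstituted benzene ring → arene.
pendant –COOCH3: carbonyl C bonded to C and –OCH3 → ester.
pendant –CH2X: halogen on sp³ carbon → alkyl halide.
terminal –CHO: carbonyl C bonded to H and C → aldehyde.
Ester appears at: CH(COOCH3) → 1.

1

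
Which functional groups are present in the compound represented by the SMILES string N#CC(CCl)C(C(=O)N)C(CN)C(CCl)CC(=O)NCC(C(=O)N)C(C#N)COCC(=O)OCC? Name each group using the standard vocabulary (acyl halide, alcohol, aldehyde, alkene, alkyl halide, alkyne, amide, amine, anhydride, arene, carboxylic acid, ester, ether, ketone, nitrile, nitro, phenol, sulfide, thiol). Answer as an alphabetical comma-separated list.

alkyl halide, amide, amine, ester, ether, nitrile

N≡C–: carbon triple-bonded to nitrogen → nitrile.
pendant –CH2X: halogen on sp³ carbon → alkyl halide.
pendant –CONH2: carbonyl C bonded to C and N → amide.
pendant –CH2NH2: N on sp³ C, no adjacent C=O → amine.
pendant –CH2X: halogen on sp³ carbon → alkyl halide.
–C(=O)–N– linkage → amide (the N is not an amine).
pendant –CONH2: carbonyl C bonded to C and N → amide.
pendant –C≡N: nitrile.
C–O–C with sp³ carbons on both sides and no adjacent C=O → ether.
–C(=O)OCH2CH3: carbonyl C bonded to C and to –OEt → ester.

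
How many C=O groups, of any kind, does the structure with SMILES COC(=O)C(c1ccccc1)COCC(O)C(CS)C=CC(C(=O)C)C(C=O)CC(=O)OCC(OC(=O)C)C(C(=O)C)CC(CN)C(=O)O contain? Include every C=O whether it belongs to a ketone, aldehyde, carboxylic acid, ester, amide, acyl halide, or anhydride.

7

CH3OOC: ester, 1 C=O (running total 1).
CH(COCH3): ketone, 1 C=O (running total 2).
CH(CHO): aldehyde, 1 C=O (running total 3).
CH2COOCH2: ester, 1 C=O (running total 4).
CH(OCOCH3): ester, 1 C=O (running total 5).
CH(COCH3): ketone, 1 C=O (running total 6).
COOH: carboxylic acid, 1 C=O (running total 7).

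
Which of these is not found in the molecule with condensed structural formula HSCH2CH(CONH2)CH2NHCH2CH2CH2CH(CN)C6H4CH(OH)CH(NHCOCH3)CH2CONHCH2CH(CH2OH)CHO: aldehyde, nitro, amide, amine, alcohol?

nitro

amide: present (CH(CONH2) — pendant –CONH2: carbonyl C bonded to C and N → amide).
aldehyde: present (CHO — terminal –CHO: carbonyl C bonded to H and C → aldehyde).
amine: present (CH2NHCH2 — C–N–C with sp³ carbons and no adjacent C=O → amine (secondary)).
alcohol: present (CH(OH) — –OH on an sp³ carbon → alcohol (secondary)).
nitro: no segment matches this pattern.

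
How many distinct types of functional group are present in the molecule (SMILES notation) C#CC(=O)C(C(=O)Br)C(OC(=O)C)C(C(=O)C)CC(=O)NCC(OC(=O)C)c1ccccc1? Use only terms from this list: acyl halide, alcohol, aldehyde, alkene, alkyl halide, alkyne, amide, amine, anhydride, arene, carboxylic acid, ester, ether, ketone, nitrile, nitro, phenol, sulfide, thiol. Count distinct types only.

6

Taking each segment in turn:
  HC≡C: C≡C triple bond → alkyne.
  CO: –C(=O)– with carbon on both sides → ketone.
  CH(COBr): pendant –C(=O)X: carbonyl C bonded to C and halogen → acyl halide.
  CH(OCOCH3): pendant –OC(=O)CH3: an acyloxy group → ester.
  CH(COCH3): pendant –COCH3: carbonyl C bonded to two carbons → ketone.
  CH2CONHCH2: –C(=O)–N– linkage → amide (the N is not an amine).
  CH(OCOCH3): pendant –OC(=O)CH3: an acyloxy group → ester.
  C6H5: –C6H5 phenyl ring → arene.
Distinct types present: acyl halide, alkyne, amide, arene, ester, ketone.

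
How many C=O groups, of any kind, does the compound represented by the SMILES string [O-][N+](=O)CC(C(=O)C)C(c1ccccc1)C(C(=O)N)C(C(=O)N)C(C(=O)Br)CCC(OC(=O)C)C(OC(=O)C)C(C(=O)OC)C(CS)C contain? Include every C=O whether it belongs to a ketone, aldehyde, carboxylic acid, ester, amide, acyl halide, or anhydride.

7

CH(COCH3): ketone, 1 C=O (running total 1).
CH(CONH2): amide, 1 C=O (running total 2).
CH(CONH2): amide, 1 C=O (running total 3).
CH(COBr): acyl halide, 1 C=O (running total 4).
CH(OCOCH3): ester, 1 C=O (running total 5).
CH(OCOCH3): ester, 1 C=O (running total 6).
CH(COOCH3): ester, 1 C=O (running total 7).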